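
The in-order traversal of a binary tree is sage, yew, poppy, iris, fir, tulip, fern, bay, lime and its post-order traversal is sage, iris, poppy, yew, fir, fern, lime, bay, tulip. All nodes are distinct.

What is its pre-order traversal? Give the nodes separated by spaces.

The last element of post-order is the root; it splits in-order into left and right subtrees.
Root tulip: left subtree has 5 nodes {sage, yew, poppy, iris, fir}, right has 3 {fern, bay, lime}.
  Root fir: left subtree has 4 nodes {sage, yew, poppy, iris}, right has 0 { }.
    Root yew: left subtree has 1 node {sage}, right has 2 {poppy, iris}.
      Root poppy: left subtree has 0 nodes { }, right has 1 {iris}.
  Root bay: left subtree has 1 node {fern}, right has 1 {lime}.

tulip fir yew sage poppy iris bay fern lime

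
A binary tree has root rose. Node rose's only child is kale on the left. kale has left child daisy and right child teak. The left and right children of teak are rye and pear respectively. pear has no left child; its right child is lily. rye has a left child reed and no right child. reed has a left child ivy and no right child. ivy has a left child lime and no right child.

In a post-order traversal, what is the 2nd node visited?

lime

Post-order visits the left subtree, then the right subtree, then the node.
At rose: go left to kale.
  At kale: go left to daisy.
    daisy is a leaf — visit daisy.
  At kale: go right to teak.
    At teak: go left to rye.
      At rye: go left to reed.
        At reed: go left to ivy.
          At ivy: go left to lime.
            lime is a leaf — visit lime.
          At ivy: no right child.
          Visit ivy.
        At reed: no right child.
        Visit reed.
      At rye: no right child.
      Visit rye.
    At teak: go right to pear.
      At pear: no left child.
      At pear: go right to lily.
        lily is a leaf — visit lily.
      Visit pear.
    Visit teak.
  Visit kale.
At rose: no right child.
Visit rose.
Full post-order sequence: daisy, lime, ivy, reed, rye, lily, pear, teak, kale, rose.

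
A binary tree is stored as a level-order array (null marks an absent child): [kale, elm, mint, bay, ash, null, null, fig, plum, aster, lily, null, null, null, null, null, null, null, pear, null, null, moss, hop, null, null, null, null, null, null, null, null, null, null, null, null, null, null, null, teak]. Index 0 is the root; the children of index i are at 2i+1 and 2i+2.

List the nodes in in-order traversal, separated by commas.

fig, bay, plum, pear, teak, elm, aster, ash, moss, lily, hop, kale, mint

In-order visits the left subtree, then the node, then the right subtree.
At kale: go left to elm.
  At elm: go left to bay.
    At bay: go left to fig.
      fig is a leaf — visit fig.
    Visit bay.
    At bay: go right to plum.
      At plum: no left child.
      Visit plum.
      At plum: go right to pear.
        At pear: no left child.
        Visit pear.
        At pear: go right to teak.
          teak is a leaf — visit teak.
  Visit elm.
  At elm: go right to ash.
    At ash: go left to aster.
      aster is a leaf — visit aster.
    Visit ash.
    At ash: go right to lily.
      At lily: go left to moss.
        moss is a leaf — visit moss.
      Visit lily.
      At lily: go right to hop.
        hop is a leaf — visit hop.
Visit kale.
At kale: go right to mint.
  mint is a leaf — visit mint.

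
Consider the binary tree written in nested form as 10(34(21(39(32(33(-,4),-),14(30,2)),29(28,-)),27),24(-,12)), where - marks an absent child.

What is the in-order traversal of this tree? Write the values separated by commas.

33, 4, 32, 39, 30, 14, 2, 21, 28, 29, 34, 27, 10, 24, 12

In-order visits the left subtree, then the node, then the right subtree.
At 10: go left to 34.
  At 34: go left to 21.
    At 21: go left to 39.
      At 39: go left to 32.
        At 32: go left to 33.
          At 33: no left child.
          Visit 33.
          At 33: go right to 4.
            4 is a leaf — visit 4.
        Visit 32.
        At 32: no right child.
      Visit 39.
      At 39: go right to 14.
        At 14: go left to 30.
          30 is a leaf — visit 30.
        Visit 14.
        At 14: go right to 2.
          2 is a leaf — visit 2.
    Visit 21.
    At 21: go right to 29.
      At 29: go left to 28.
        28 is a leaf — visit 28.
      Visit 29.
      At 29: no right child.
  Visit 34.
  At 34: go right to 27.
    27 is a leaf — visit 27.
Visit 10.
At 10: go right to 24.
  At 24: no left child.
  Visit 24.
  At 24: go right to 12.
    12 is a leaf — visit 12.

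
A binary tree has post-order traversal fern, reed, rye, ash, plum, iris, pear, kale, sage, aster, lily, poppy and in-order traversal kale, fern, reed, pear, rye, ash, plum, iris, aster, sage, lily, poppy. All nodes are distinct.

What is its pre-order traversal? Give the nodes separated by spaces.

poppy lily aster kale pear reed fern iris plum ash rye sage

The last element of post-order is the root; it splits in-order into left and right subtrees.
Root poppy: left subtree has 11 nodes {kale, fern, reed, pear, rye, ash, plum, iris, aster, sage, lily}, right has 0 { }.
  Root lily: left subtree has 10 nodes {kale, fern, reed, pear, rye, ash, plum, iris, aster, sage}, right has 0 { }.
    Root aster: left subtree has 8 nodes {kale, fern, reed, pear, rye, ash, plum, iris}, right has 1 {sage}.
      Root kale: left subtree has 0 nodes { }, right has 7 {fern, reed, pear, rye, ash, plum, iris}.
        Root pear: left subtree has 2 nodes {fern, reed}, right has 4 {rye, ash, plum, iris}.
          Root reed: left subtree has 1 node {fern}, right has 0 { }.
          Root iris: left subtree has 3 nodes {rye, ash, plum}, right has 0 { }.
            Root plum: left subtree has 2 nodes {rye, ash}, right has 0 { }.
              Root ash: left subtree has 1 node {rye}, right has 0 { }.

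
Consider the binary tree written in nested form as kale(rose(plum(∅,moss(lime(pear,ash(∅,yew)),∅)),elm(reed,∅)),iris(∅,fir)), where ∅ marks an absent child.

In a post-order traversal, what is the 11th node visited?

iris

Post-order visits the left subtree, then the right subtree, then the node.
At kale: go left to rose.
  At rose: go left to plum.
    At plum: no left child.
    At plum: go right to moss.
      At moss: go left to lime.
        At lime: go left to pear.
          pear is a leaf — visit pear.
        At lime: go right to ash.
          At ash: no left child.
          At ash: go right to yew.
            yew is a leaf — visit yew.
          Visit ash.
        Visit lime.
      At moss: no right child.
      Visit moss.
    Visit plum.
  At rose: go right to elm.
    At elm: go left to reed.
      reed is a leaf — visit reed.
    At elm: no right child.
    Visit elm.
  Visit rose.
At kale: go right to iris.
  At iris: no left child.
  At iris: go right to fir.
    fir is a leaf — visit fir.
  Visit iris.
Visit kale.
Full post-order sequence: pear, yew, ash, lime, moss, plum, reed, elm, rose, fir, iris, kale.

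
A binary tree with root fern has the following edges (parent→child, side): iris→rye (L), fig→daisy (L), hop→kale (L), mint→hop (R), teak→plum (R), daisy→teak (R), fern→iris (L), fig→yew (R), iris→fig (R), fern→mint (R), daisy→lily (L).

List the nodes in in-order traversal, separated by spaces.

In-order visits the left subtree, then the node, then the right subtree.
At fern: go left to iris.
  At iris: go left to rye.
    rye is a leaf — visit rye.
  Visit iris.
  At iris: go right to fig.
    At fig: go left to daisy.
      At daisy: go left to lily.
        lily is a leaf — visit lily.
      Visit daisy.
      At daisy: go right to teak.
        At teak: no left child.
        Visit teak.
        At teak: go right to plum.
          plum is a leaf — visit plum.
    Visit fig.
    At fig: go right to yew.
      yew is a leaf — visit yew.
Visit fern.
At fern: go right to mint.
  At mint: no left child.
  Visit mint.
  At mint: go right to hop.
    At hop: go left to kale.
      kale is a leaf — visit kale.
    Visit hop.
    At hop: no right child.

rye iris lily daisy teak plum fig yew fern mint kale hop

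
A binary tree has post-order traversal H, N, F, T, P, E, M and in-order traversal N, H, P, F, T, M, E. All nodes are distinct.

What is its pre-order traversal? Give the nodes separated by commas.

The last element of post-order is the root; it splits in-order into left and right subtrees.
Root M: left subtree has 5 nodes {N, H, P, F, T}, right has 1 {E}.
  Root P: left subtree has 2 nodes {N, H}, right has 2 {F, T}.
    Root N: left subtree has 0 nodes { }, right has 1 {H}.
    Root T: left subtree has 1 node {F}, right has 0 { }.

M, P, N, H, T, F, E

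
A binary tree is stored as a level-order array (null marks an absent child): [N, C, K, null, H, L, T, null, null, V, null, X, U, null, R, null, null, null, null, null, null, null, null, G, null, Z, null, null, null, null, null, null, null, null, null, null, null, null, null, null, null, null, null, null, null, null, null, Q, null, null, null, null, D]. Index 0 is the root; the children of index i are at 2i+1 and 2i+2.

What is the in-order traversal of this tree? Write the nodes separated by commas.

In-order visits the left subtree, then the node, then the right subtree.
At N: go left to C.
  At C: no left child.
  Visit C.
  At C: go right to H.
    At H: go left to V.
      V is a leaf — visit V.
    Visit H.
    At H: no right child.
Visit N.
At N: go right to K.
  At K: go left to L.
    At L: go left to X.
      At X: go left to G.
        At G: go left to Q.
          Q is a leaf — visit Q.
        Visit G.
        At G: no right child.
      Visit X.
      At X: no right child.
    Visit L.
    At L: go right to U.
      At U: go left to Z.
        At Z: no left child.
        Visit Z.
        At Z: go right to D.
          D is a leaf — visit D.
      Visit U.
      At U: no right child.
  Visit K.
  At K: go right to T.
    At T: no left child.
    Visit T.
    At T: go right to R.
      R is a leaf — visit R.

C, V, H, N, Q, G, X, L, Z, D, U, K, T, R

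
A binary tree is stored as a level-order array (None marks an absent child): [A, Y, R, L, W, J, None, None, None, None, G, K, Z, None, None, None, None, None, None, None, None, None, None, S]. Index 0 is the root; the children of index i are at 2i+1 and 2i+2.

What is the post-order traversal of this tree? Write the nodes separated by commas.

L, G, W, Y, S, K, Z, J, R, A

Post-order visits the left subtree, then the right subtree, then the node.
At A: go left to Y.
  At Y: go left to L.
    L is a leaf — visit L.
  At Y: go right to W.
    At W: no left child.
    At W: go right to G.
      G is a leaf — visit G.
    Visit W.
  Visit Y.
At A: go right to R.
  At R: go left to J.
    At J: go left to K.
      At K: go left to S.
        S is a leaf — visit S.
      At K: no right child.
      Visit K.
    At J: go right to Z.
      Z is a leaf — visit Z.
    Visit J.
  At R: no right child.
  Visit R.
Visit A.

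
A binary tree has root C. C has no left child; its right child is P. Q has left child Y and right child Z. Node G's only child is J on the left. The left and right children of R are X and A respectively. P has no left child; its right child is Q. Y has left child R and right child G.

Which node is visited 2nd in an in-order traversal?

P

In-order visits the left subtree, then the node, then the right subtree.
At C: no left child.
Visit C.
At C: go right to P.
  At P: no left child.
  Visit P.
  At P: go right to Q.
    At Q: go left to Y.
      At Y: go left to R.
        At R: go left to X.
          X is a leaf — visit X.
        Visit R.
        At R: go right to A.
          A is a leaf — visit A.
      Visit Y.
      At Y: go right to G.
        At G: go left to J.
          J is a leaf — visit J.
        Visit G.
        At G: no right child.
    Visit Q.
    At Q: go right to Z.
      Z is a leaf — visit Z.
Full in-order sequence: C, P, X, R, A, Y, J, G, Q, Z.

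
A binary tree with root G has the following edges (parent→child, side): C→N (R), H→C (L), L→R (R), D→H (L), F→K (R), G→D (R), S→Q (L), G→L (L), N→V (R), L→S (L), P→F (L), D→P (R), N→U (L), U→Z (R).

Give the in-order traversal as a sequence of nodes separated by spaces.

Q S L R G C U Z N V H D F K P

In-order visits the left subtree, then the node, then the right subtree.
At G: go left to L.
  At L: go left to S.
    At S: go left to Q.
      Q is a leaf — visit Q.
    Visit S.
    At S: no right child.
  Visit L.
  At L: go right to R.
    R is a leaf — visit R.
Visit G.
At G: go right to D.
  At D: go left to H.
    At H: go left to C.
      At C: no left child.
      Visit C.
      At C: go right to N.
        At N: go left to U.
          At U: no left child.
          Visit U.
          At U: go right to Z.
            Z is a leaf — visit Z.
        Visit N.
        At N: go right to V.
          V is a leaf — visit V.
    Visit H.
    At H: no right child.
  Visit D.
  At D: go right to P.
    At P: go left to F.
      At F: no left child.
      Visit F.
      At F: go right to K.
        K is a leaf — visit K.
    Visit P.
    At P: no right child.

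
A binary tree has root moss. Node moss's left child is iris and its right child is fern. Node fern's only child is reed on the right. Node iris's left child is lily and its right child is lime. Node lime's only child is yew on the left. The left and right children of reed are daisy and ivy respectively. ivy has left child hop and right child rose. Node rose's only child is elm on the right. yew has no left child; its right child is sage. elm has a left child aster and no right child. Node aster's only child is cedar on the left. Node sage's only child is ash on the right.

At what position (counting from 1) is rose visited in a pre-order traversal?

13

Pre-order visits the node, then its left subtree, then its right subtree.
Visit moss.
At moss: go left to iris.
  Visit iris.
  At iris: go left to lily.
    lily is a leaf — visit lily.
  At iris: go right to lime.
    Visit lime.
    At lime: go left to yew.
      Visit yew.
      At yew: no left child.
      At yew: go right to sage.
        Visit sage.
        At sage: no left child.
        At sage: go right to ash.
          ash is a leaf — visit ash.
    At lime: no right child.
At moss: go right to fern.
  Visit fern.
  At fern: no left child.
  At fern: go right to reed.
    Visit reed.
    At reed: go left to daisy.
      daisy is a leaf — visit daisy.
    At reed: go right to ivy.
      Visit ivy.
      At ivy: go left to hop.
        hop is a leaf — visit hop.
      At ivy: go right to rose.
        Visit rose.
        At rose: no left child.
        At rose: go right to elm.
          Visit elm.
          At elm: go left to aster.
            Visit aster.
            At aster: go left to cedar.
              cedar is a leaf — visit cedar.
            At aster: no right child.
          At elm: no right child.
Full pre-order sequence: moss, iris, lily, lime, yew, sage, ash, fern, reed, daisy, ivy, hop, rose, elm, aster, cedar.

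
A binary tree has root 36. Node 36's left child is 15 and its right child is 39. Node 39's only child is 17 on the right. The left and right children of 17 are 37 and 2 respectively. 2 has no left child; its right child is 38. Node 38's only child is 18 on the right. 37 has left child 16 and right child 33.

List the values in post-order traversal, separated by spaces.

15 16 33 37 18 38 2 17 39 36

Post-order visits the left subtree, then the right subtree, then the node.
At 36: go left to 15.
  15 is a leaf — visit 15.
At 36: go right to 39.
  At 39: no left child.
  At 39: go right to 17.
    At 17: go left to 37.
      At 37: go left to 16.
        16 is a leaf — visit 16.
      At 37: go right to 33.
        33 is a leaf — visit 33.
      Visit 37.
    At 17: go right to 2.
      At 2: no left child.
      At 2: go right to 38.
        At 38: no left child.
        At 38: go right to 18.
          18 is a leaf — visit 18.
        Visit 38.
      Visit 2.
    Visit 17.
  Visit 39.
Visit 36.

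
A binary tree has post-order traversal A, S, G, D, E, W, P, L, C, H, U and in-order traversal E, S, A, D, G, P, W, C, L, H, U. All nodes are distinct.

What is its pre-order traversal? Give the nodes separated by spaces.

The last element of post-order is the root; it splits in-order into left and right subtrees.
Root U: left subtree has 10 nodes {E, S, A, D, G, P, W, C, L, H}, right has 0 { }.
  Root H: left subtree has 9 nodes {E, S, A, D, G, P, W, C, L}, right has 0 { }.
    Root C: left subtree has 7 nodes {E, S, A, D, G, P, W}, right has 1 {L}.
      Root P: left subtree has 5 nodes {E, S, A, D, G}, right has 1 {W}.
        Root E: left subtree has 0 nodes { }, right has 4 {S, A, D, G}.
          Root D: left subtree has 2 nodes {S, A}, right has 1 {G}.
            Root S: left subtree has 0 nodes { }, right has 1 {A}.

U H C P E D S A G W L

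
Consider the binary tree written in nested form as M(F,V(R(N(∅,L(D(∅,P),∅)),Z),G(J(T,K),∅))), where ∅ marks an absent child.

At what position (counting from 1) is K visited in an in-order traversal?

In-order visits the left subtree, then the node, then the right subtree.
At M: go left to F.
  F is a leaf — visit F.
Visit M.
At M: go right to V.
  At V: go left to R.
    At R: go left to N.
      At N: no left child.
      Visit N.
      At N: go right to L.
        At L: go left to D.
          At D: no left child.
          Visit D.
          At D: go right to P.
            P is a leaf — visit P.
        Visit L.
        At L: no right child.
    Visit R.
    At R: go right to Z.
      Z is a leaf — visit Z.
  Visit V.
  At V: go right to G.
    At G: go left to J.
      At J: go left to T.
        T is a leaf — visit T.
      Visit J.
      At J: go right to K.
        K is a leaf — visit K.
    Visit G.
    At G: no right child.
Full in-order sequence: F, M, N, D, P, L, R, Z, V, T, J, K, G.

12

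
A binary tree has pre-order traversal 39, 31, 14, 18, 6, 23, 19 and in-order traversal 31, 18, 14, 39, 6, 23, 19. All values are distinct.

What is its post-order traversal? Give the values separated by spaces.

18 14 31 19 23 6 39

The first element of pre-order is the root; it splits in-order into left and right subtrees.
Root 39: left subtree has 3 nodes {31, 18, 14}, right has 3 {6, 23, 19}.
  Root 31: left subtree has 0 nodes { }, right has 2 {18, 14}.
    Root 14: left subtree has 1 node {18}, right has 0 { }.
  Root 6: left subtree has 0 nodes { }, right has 2 {23, 19}.
    Root 23: left subtree has 0 nodes { }, right has 1 {19}.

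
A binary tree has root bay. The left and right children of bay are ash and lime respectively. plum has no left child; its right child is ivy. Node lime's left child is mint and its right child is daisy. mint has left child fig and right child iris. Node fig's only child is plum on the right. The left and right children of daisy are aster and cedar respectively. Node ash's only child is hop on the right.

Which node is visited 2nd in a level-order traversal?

ash

Level-order visits nodes level by level from the root, left to right within each level.
Level 0: bay
Level 1: ash, lime
Level 2: hop, mint, daisy
Level 3: fig, iris, aster, cedar
Level 4: plum
Level 5: ivy
Full level-order sequence: bay, ash, lime, hop, mint, daisy, fig, iris, aster, cedar, plum, ivy.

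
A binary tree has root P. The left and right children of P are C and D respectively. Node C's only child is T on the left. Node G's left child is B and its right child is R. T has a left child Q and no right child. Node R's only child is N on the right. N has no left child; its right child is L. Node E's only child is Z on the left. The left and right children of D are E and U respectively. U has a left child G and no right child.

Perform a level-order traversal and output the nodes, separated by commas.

P, C, D, T, E, U, Q, Z, G, B, R, N, L

Level-order visits nodes level by level from the root, left to right within each level.
Level 0: P
Level 1: C, D
Level 2: T, E, U
Level 3: Q, Z, G
Level 4: B, R
Level 5: N
Level 6: L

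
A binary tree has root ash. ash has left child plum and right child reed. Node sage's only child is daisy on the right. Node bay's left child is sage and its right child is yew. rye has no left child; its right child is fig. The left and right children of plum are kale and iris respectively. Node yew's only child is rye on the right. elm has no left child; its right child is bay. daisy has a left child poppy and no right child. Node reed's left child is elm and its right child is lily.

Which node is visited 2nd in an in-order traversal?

plum

In-order visits the left subtree, then the node, then the right subtree.
At ash: go left to plum.
  At plum: go left to kale.
    kale is a leaf — visit kale.
  Visit plum.
  At plum: go right to iris.
    iris is a leaf — visit iris.
Visit ash.
At ash: go right to reed.
  At reed: go left to elm.
    At elm: no left child.
    Visit elm.
    At elm: go right to bay.
      At bay: go left to sage.
        At sage: no left child.
        Visit sage.
        At sage: go right to daisy.
          At daisy: go left to poppy.
            poppy is a leaf — visit poppy.
          Visit daisy.
          At daisy: no right child.
      Visit bay.
      At bay: go right to yew.
        At yew: no left child.
        Visit yew.
        At yew: go right to rye.
          At rye: no left child.
          Visit rye.
          At rye: go right to fig.
            fig is a leaf — visit fig.
  Visit reed.
  At reed: go right to lily.
    lily is a leaf — visit lily.
Full in-order sequence: kale, plum, iris, ash, elm, sage, poppy, daisy, bay, yew, rye, fig, reed, lily.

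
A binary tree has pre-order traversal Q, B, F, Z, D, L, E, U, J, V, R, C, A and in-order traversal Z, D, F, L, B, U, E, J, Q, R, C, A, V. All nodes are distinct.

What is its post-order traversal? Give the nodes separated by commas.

The first element of pre-order is the root; it splits in-order into left and right subtrees.
Root Q: left subtree has 8 nodes {Z, D, F, L, B, U, E, J}, right has 4 {R, C, A, V}.
  Root B: left subtree has 4 nodes {Z, D, F, L}, right has 3 {U, E, J}.
    Root F: left subtree has 2 nodes {Z, D}, right has 1 {L}.
      Root Z: left subtree has 0 nodes { }, right has 1 {D}.
    Root E: left subtree has 1 node {U}, right has 1 {J}.
  Root V: left subtree has 3 nodes {R, C, A}, right has 0 { }.
    Root R: left subtree has 0 nodes { }, right has 2 {C, A}.
      Root C: left subtree has 0 nodes { }, right has 1 {A}.

D, Z, L, F, U, J, E, B, A, C, R, V, Q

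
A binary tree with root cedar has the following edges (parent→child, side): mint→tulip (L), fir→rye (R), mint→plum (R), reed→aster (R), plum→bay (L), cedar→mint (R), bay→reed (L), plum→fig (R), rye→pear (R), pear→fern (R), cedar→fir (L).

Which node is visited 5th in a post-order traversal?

tulip

Post-order visits the left subtree, then the right subtree, then the node.
At cedar: go left to fir.
  At fir: no left child.
  At fir: go right to rye.
    At rye: no left child.
    At rye: go right to pear.
      At pear: no left child.
      At pear: go right to fern.
        fern is a leaf — visit fern.
      Visit pear.
    Visit rye.
  Visit fir.
At cedar: go right to mint.
  At mint: go left to tulip.
    tulip is a leaf — visit tulip.
  At mint: go right to plum.
    At plum: go left to bay.
      At bay: go left to reed.
        At reed: no left child.
        At reed: go right to aster.
          aster is a leaf — visit aster.
        Visit reed.
      At bay: no right child.
      Visit bay.
    At plum: go right to fig.
      fig is a leaf — visit fig.
    Visit plum.
  Visit mint.
Visit cedar.
Full post-order sequence: fern, pear, rye, fir, tulip, aster, reed, bay, fig, plum, mint, cedar.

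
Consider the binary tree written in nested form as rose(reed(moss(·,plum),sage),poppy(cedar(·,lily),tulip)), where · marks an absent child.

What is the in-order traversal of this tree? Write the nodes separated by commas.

In-order visits the left subtree, then the node, then the right subtree.
At rose: go left to reed.
  At reed: go left to moss.
    At moss: no left child.
    Visit moss.
    At moss: go right to plum.
      plum is a leaf — visit plum.
  Visit reed.
  At reed: go right to sage.
    sage is a leaf — visit sage.
Visit rose.
At rose: go right to poppy.
  At poppy: go left to cedar.
    At cedar: no left child.
    Visit cedar.
    At cedar: go right to lily.
      lily is a leaf — visit lily.
  Visit poppy.
  At poppy: go right to tulip.
    tulip is a leaf — visit tulip.

moss, plum, reed, sage, rose, cedar, lily, poppy, tulip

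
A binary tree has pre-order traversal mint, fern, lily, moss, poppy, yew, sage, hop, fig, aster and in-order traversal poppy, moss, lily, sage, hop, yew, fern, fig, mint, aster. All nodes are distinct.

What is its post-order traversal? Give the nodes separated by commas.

poppy, moss, hop, sage, yew, lily, fig, fern, aster, mint

The first element of pre-order is the root; it splits in-order into left and right subtrees.
Root mint: left subtree has 8 nodes {poppy, moss, lily, sage, hop, yew, fern, fig}, right has 1 {aster}.
  Root fern: left subtree has 6 nodes {poppy, moss, lily, sage, hop, yew}, right has 1 {fig}.
    Root lily: left subtree has 2 nodes {poppy, moss}, right has 3 {sage, hop, yew}.
      Root moss: left subtree has 1 node {poppy}, right has 0 { }.
      Root yew: left subtree has 2 nodes {sage, hop}, right has 0 { }.
        Root sage: left subtree has 0 nodes { }, right has 1 {hop}.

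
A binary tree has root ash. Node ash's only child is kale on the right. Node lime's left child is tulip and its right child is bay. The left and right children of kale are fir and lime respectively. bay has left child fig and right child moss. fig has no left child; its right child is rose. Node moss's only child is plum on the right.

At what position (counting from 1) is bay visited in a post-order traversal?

7

Post-order visits the left subtree, then the right subtree, then the node.
At ash: no left child.
At ash: go right to kale.
  At kale: go left to fir.
    fir is a leaf — visit fir.
  At kale: go right to lime.
    At lime: go left to tulip.
      tulip is a leaf — visit tulip.
    At lime: go right to bay.
      At bay: go left to fig.
        At fig: no left child.
        At fig: go right to rose.
          rose is a leaf — visit rose.
        Visit fig.
      At bay: go right to moss.
        At moss: no left child.
        At moss: go right to plum.
          plum is a leaf — visit plum.
        Visit moss.
      Visit bay.
    Visit lime.
  Visit kale.
Visit ash.
Full post-order sequence: fir, tulip, rose, fig, plum, moss, bay, lime, kale, ash.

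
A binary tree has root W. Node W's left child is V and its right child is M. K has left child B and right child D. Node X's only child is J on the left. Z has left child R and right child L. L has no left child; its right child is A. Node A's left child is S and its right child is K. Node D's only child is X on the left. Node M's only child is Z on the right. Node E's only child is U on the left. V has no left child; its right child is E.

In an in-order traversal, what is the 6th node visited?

R

In-order visits the left subtree, then the node, then the right subtree.
At W: go left to V.
  At V: no left child.
  Visit V.
  At V: go right to E.
    At E: go left to U.
      U is a leaf — visit U.
    Visit E.
    At E: no right child.
Visit W.
At W: go right to M.
  At M: no left child.
  Visit M.
  At M: go right to Z.
    At Z: go left to R.
      R is a leaf — visit R.
    Visit Z.
    At Z: go right to L.
      At L: no left child.
      Visit L.
      At L: go right to A.
        At A: go left to S.
          S is a leaf — visit S.
        Visit A.
        At A: go right to K.
          At K: go left to B.
            B is a leaf — visit B.
          Visit K.
          At K: go right to D.
            At D: go left to X.
              At X: go left to J.
                J is a leaf — visit J.
              Visit X.
              At X: no right child.
            Visit D.
            At D: no right child.
Full in-order sequence: V, U, E, W, M, R, Z, L, S, A, B, K, J, X, D.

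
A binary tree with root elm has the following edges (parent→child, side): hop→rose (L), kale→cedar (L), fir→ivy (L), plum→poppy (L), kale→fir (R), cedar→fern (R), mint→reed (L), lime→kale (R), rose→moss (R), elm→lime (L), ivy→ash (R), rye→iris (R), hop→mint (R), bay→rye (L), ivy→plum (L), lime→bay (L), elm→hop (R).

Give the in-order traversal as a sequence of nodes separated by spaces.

rye iris bay lime cedar fern kale poppy plum ivy ash fir elm rose moss hop reed mint

In-order visits the left subtree, then the node, then the right subtree.
At elm: go left to lime.
  At lime: go left to bay.
    At bay: go left to rye.
      At rye: no left child.
      Visit rye.
      At rye: go right to iris.
        iris is a leaf — visit iris.
    Visit bay.
    At bay: no right child.
  Visit lime.
  At lime: go right to kale.
    At kale: go left to cedar.
      At cedar: no left child.
      Visit cedar.
      At cedar: go right to fern.
        fern is a leaf — visit fern.
    Visit kale.
    At kale: go right to fir.
      At fir: go left to ivy.
        At ivy: go left to plum.
          At plum: go left to poppy.
            poppy is a leaf — visit poppy.
          Visit plum.
          At plum: no right child.
        Visit ivy.
        At ivy: go right to ash.
          ash is a leaf — visit ash.
      Visit fir.
      At fir: no right child.
Visit elm.
At elm: go right to hop.
  At hop: go left to rose.
    At rose: no left child.
    Visit rose.
    At rose: go right to moss.
      moss is a leaf — visit moss.
  Visit hop.
  At hop: go right to mint.
    At mint: go left to reed.
      reed is a leaf — visit reed.
    Visit mint.
    At mint: no right child.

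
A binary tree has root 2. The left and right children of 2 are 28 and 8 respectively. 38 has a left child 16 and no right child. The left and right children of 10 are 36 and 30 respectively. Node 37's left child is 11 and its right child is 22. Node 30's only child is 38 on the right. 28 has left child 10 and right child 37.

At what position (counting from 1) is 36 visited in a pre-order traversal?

4

Pre-order visits the node, then its left subtree, then its right subtree.
Visit 2.
At 2: go left to 28.
  Visit 28.
  At 28: go left to 10.
    Visit 10.
    At 10: go left to 36.
      36 is a leaf — visit 36.
    At 10: go right to 30.
      Visit 30.
      At 30: no left child.
      At 30: go right to 38.
        Visit 38.
        At 38: go left to 16.
          16 is a leaf — visit 16.
        At 38: no right child.
  At 28: go right to 37.
    Visit 37.
    At 37: go left to 11.
      11 is a leaf — visit 11.
    At 37: go right to 22.
      22 is a leaf — visit 22.
At 2: go right to 8.
  8 is a leaf — visit 8.
Full pre-order sequence: 2, 28, 10, 36, 30, 38, 16, 37, 11, 22, 8.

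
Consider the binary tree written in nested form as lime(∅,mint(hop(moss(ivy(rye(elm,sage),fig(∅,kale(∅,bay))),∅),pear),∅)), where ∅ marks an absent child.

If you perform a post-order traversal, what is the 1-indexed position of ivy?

7

Post-order visits the left subtree, then the right subtree, then the node.
At lime: no left child.
At lime: go right to mint.
  At mint: go left to hop.
    At hop: go left to moss.
      At moss: go left to ivy.
        At ivy: go left to rye.
          At rye: go left to elm.
            elm is a leaf — visit elm.
          At rye: go right to sage.
            sage is a leaf — visit sage.
          Visit rye.
        At ivy: go right to fig.
          At fig: no left child.
          At fig: go right to kale.
            At kale: no left child.
            At kale: go right to bay.
              bay is a leaf — visit bay.
            Visit kale.
          Visit fig.
        Visit ivy.
      At moss: no right child.
      Visit moss.
    At hop: go right to pear.
      pear is a leaf — visit pear.
    Visit hop.
  At mint: no right child.
  Visit mint.
Visit lime.
Full post-order sequence: elm, sage, rye, bay, kale, fig, ivy, moss, pear, hop, mint, lime.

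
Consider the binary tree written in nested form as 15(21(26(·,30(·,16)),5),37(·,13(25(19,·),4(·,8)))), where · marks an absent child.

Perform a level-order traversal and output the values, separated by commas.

Level-order visits nodes level by level from the root, left to right within each level.
Level 0: 15
Level 1: 21, 37
Level 2: 26, 5, 13
Level 3: 30, 25, 4
Level 4: 16, 19, 8

15, 21, 37, 26, 5, 13, 30, 25, 4, 16, 19, 8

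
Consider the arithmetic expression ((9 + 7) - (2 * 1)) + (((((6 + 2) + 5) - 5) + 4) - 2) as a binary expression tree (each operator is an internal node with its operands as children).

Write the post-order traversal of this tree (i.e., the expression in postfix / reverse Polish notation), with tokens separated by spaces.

9 7 + 2 1 * - 6 2 + 5 + 5 - 4 + 2 - +

Post-order on an expression tree gives postfix notation: for each operator, emit left operand, right operand, then the operator.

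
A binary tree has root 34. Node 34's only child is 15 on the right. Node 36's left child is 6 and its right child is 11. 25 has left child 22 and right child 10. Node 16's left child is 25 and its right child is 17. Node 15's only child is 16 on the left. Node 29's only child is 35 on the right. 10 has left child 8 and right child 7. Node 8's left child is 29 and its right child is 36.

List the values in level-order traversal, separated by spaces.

Level-order visits nodes level by level from the root, left to right within each level.
Level 0: 34
Level 1: 15
Level 2: 16
Level 3: 25, 17
Level 4: 22, 10
Level 5: 8, 7
Level 6: 29, 36
Level 7: 35, 6, 11

34 15 16 25 17 22 10 8 7 29 36 35 6 11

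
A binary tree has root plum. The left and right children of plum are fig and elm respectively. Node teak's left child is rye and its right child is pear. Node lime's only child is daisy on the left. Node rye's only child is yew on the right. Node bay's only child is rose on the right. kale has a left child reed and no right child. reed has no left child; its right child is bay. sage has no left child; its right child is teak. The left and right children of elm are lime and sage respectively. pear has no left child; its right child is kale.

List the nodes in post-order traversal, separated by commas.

fig, daisy, lime, yew, rye, rose, bay, reed, kale, pear, teak, sage, elm, plum

Post-order visits the left subtree, then the right subtree, then the node.
At plum: go left to fig.
  fig is a leaf — visit fig.
At plum: go right to elm.
  At elm: go left to lime.
    At lime: go left to daisy.
      daisy is a leaf — visit daisy.
    At lime: no right child.
    Visit lime.
  At elm: go right to sage.
    At sage: no left child.
    At sage: go right to teak.
      At teak: go left to rye.
        At rye: no left child.
        At rye: go right to yew.
          yew is a leaf — visit yew.
        Visit rye.
      At teak: go right to pear.
        At pear: no left child.
        At pear: go right to kale.
          At kale: go left to reed.
            At reed: no left child.
            At reed: go right to bay.
              At bay: no left child.
              At bay: go right to rose.
                rose is a leaf — visit rose.
              Visit bay.
            Visit reed.
          At kale: no right child.
          Visit kale.
        Visit pear.
      Visit teak.
    Visit sage.
  Visit elm.
Visit plum.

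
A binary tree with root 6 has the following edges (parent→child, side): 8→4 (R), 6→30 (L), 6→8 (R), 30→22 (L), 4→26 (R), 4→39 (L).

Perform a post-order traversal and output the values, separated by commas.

22, 30, 39, 26, 4, 8, 6

Post-order visits the left subtree, then the right subtree, then the node.
At 6: go left to 30.
  At 30: go left to 22.
    22 is a leaf — visit 22.
  At 30: no right child.
  Visit 30.
At 6: go right to 8.
  At 8: no left child.
  At 8: go right to 4.
    At 4: go left to 39.
      39 is a leaf — visit 39.
    At 4: go right to 26.
      26 is a leaf — visit 26.
    Visit 4.
  Visit 8.
Visit 6.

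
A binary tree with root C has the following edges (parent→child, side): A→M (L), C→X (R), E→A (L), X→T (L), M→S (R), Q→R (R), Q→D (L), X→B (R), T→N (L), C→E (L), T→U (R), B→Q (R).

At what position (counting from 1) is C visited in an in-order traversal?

5

In-order visits the left subtree, then the node, then the right subtree.
At C: go left to E.
  At E: go left to A.
    At A: go left to M.
      At M: no left child.
      Visit M.
      At M: go right to S.
        S is a leaf — visit S.
    Visit A.
    At A: no right child.
  Visit E.
  At E: no right child.
Visit C.
At C: go right to X.
  At X: go left to T.
    At T: go left to N.
      N is a leaf — visit N.
    Visit T.
    At T: go right to U.
      U is a leaf — visit U.
  Visit X.
  At X: go right to B.
    At B: no left child.
    Visit B.
    At B: go right to Q.
      At Q: go left to D.
        D is a leaf — visit D.
      Visit Q.
      At Q: go right to R.
        R is a leaf — visit R.
Full in-order sequence: M, S, A, E, C, N, T, U, X, B, D, Q, R.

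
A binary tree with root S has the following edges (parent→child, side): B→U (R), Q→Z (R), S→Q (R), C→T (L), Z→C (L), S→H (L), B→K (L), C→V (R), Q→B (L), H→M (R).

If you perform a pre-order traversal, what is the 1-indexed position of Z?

Pre-order visits the node, then its left subtree, then its right subtree.
Visit S.
At S: go left to H.
  Visit H.
  At H: no left child.
  At H: go right to M.
    M is a leaf — visit M.
At S: go right to Q.
  Visit Q.
  At Q: go left to B.
    Visit B.
    At B: go left to K.
      K is a leaf — visit K.
    At B: go right to U.
      U is a leaf — visit U.
  At Q: go right to Z.
    Visit Z.
    At Z: go left to C.
      Visit C.
      At C: go left to T.
        T is a leaf — visit T.
      At C: go right to V.
        V is a leaf — visit V.
    At Z: no right child.
Full pre-order sequence: S, H, M, Q, B, K, U, Z, C, T, V.

8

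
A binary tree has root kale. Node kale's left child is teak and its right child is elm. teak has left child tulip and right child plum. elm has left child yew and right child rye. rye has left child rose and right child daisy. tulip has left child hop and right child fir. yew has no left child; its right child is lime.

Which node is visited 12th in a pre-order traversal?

Pre-order visits the node, then its left subtree, then its right subtree.
Visit kale.
At kale: go left to teak.
  Visit teak.
  At teak: go left to tulip.
    Visit tulip.
    At tulip: go left to hop.
      hop is a leaf — visit hop.
    At tulip: go right to fir.
      fir is a leaf — visit fir.
  At teak: go right to plum.
    plum is a leaf — visit plum.
At kale: go right to elm.
  Visit elm.
  At elm: go left to yew.
    Visit yew.
    At yew: no left child.
    At yew: go right to lime.
      lime is a leaf — visit lime.
  At elm: go right to rye.
    Visit rye.
    At rye: go left to rose.
      rose is a leaf — visit rose.
    At rye: go right to daisy.
      daisy is a leaf — visit daisy.
Full pre-order sequence: kale, teak, tulip, hop, fir, plum, elm, yew, lime, rye, rose, daisy.

daisy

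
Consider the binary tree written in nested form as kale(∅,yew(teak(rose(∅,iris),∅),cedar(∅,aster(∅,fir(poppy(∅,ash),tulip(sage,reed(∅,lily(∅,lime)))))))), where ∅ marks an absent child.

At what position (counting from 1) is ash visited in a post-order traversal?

Post-order visits the left subtree, then the right subtree, then the node.
At kale: no left child.
At kale: go right to yew.
  At yew: go left to teak.
    At teak: go left to rose.
      At rose: no left child.
      At rose: go right to iris.
        iris is a leaf — visit iris.
      Visit rose.
    At teak: no right child.
    Visit teak.
  At yew: go right to cedar.
    At cedar: no left child.
    At cedar: go right to aster.
      At aster: no left child.
      At aster: go right to fir.
        At fir: go left to poppy.
          At poppy: no left child.
          At poppy: go right to ash.
            ash is a leaf — visit ash.
          Visit poppy.
        At fir: go right to tulip.
          At tulip: go left to sage.
            sage is a leaf — visit sage.
          At tulip: go right to reed.
            At reed: no left child.
            At reed: go right to lily.
              At lily: no left child.
              At lily: go right to lime.
                lime is a leaf — visit lime.
              Visit lily.
            Visit reed.
          Visit tulip.
        Visit fir.
      Visit aster.
    Visit cedar.
  Visit yew.
Visit kale.
Full post-order sequence: iris, rose, teak, ash, poppy, sage, lime, lily, reed, tulip, fir, aster, cedar, yew, kale.

4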